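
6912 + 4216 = 11128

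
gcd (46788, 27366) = 6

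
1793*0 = 0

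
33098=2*16549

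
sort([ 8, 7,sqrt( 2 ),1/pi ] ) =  [1/pi , sqrt( 2) , 7 , 8] 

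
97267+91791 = 189058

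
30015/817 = 36 + 603/817  =  36.74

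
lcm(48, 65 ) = 3120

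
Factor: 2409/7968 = 803/2656 = 2^( - 5 ) * 11^1*73^1* 83^(-1)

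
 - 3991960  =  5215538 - 9207498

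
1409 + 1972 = 3381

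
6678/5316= 1113/886 = 1.26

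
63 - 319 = -256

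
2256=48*47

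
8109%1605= 84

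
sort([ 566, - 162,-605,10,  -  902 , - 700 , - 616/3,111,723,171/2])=[-902 , - 700,-605,  -  616/3,-162,10, 171/2,111,566,723]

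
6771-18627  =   - 11856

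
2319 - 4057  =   - 1738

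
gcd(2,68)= 2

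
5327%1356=1259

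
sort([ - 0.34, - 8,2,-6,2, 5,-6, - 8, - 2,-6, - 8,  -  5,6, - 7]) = [ - 8, - 8, - 8, - 7, - 6, - 6, - 6, - 5 ,-2, - 0.34,2,2,5, 6 ]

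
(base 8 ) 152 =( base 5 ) 411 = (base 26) 42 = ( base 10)106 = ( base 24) 4A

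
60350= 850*71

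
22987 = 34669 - 11682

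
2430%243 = 0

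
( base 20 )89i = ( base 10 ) 3398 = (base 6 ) 23422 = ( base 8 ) 6506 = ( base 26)50I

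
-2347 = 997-3344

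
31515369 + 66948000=98463369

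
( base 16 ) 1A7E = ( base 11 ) 5106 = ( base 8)15176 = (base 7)25526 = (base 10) 6782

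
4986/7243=4986/7243  =  0.69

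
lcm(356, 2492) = 2492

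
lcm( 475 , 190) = 950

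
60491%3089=1800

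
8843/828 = 8843/828 = 10.68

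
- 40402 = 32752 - 73154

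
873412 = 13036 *67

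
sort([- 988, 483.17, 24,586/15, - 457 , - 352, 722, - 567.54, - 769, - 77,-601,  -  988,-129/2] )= [ - 988, - 988, - 769,-601, -567.54, - 457, - 352,-77, -129/2, 24,586/15, 483.17,722]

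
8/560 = 1/70 = 0.01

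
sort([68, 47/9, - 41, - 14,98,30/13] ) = [- 41, - 14,30/13,  47/9,  68,98]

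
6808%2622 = 1564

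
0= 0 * 4644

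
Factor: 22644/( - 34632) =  - 2^(  -  1 )*13^(  -  1) * 17^1 = - 17/26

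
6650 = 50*133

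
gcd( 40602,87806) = 2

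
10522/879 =11 + 853/879 = 11.97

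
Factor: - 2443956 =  - 2^2 *3^1*203663^1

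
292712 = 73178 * 4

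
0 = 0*93260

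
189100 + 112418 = 301518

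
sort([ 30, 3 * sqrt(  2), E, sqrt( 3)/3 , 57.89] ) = [ sqrt(3 )/3, E,3 * sqrt( 2 ),30,57.89] 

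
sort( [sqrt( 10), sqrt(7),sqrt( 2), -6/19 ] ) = [ - 6/19,  sqrt(2 ),sqrt (7 ),sqrt(10) ]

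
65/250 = 13/50 = 0.26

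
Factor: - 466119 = -3^2*67^1*773^1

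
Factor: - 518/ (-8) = 259/4 = 2^(-2)*7^1*37^1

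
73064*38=2776432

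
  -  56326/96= - 28163/48 =- 586.73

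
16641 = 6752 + 9889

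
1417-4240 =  - 2823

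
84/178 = 42/89=0.47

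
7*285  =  1995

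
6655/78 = 6655/78= 85.32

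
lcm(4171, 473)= 45881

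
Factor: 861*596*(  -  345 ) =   -  2^2*3^2*5^1*7^1*23^1*  41^1*149^1 = - 177038820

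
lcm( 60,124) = 1860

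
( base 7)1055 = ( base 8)577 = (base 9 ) 465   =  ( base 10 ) 383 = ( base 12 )27b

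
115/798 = 115/798 = 0.14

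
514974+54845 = 569819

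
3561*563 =2004843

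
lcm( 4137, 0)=0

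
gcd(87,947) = 1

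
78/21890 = 39/10945 = 0.00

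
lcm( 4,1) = 4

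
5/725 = 1/145 = 0.01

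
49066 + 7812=56878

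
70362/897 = 23454/299 = 78.44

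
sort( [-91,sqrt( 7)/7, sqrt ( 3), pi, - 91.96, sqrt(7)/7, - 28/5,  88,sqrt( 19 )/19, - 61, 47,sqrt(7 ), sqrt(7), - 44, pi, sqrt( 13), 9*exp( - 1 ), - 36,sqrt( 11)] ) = [ - 91.96, - 91, - 61, - 44, - 36,-28/5,sqrt( 19 )/19,  sqrt ( 7 )/7, sqrt(7)/7, sqrt (3), sqrt( 7), sqrt( 7 ),pi,pi, 9*exp(-1 ), sqrt(11 ), sqrt( 13), 47, 88] 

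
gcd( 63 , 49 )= 7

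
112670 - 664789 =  - 552119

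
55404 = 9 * 6156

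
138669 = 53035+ 85634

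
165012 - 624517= - 459505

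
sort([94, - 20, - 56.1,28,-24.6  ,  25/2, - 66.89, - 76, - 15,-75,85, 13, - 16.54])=[ - 76, - 75,-66.89, - 56.1, - 24.6, - 20, - 16.54, - 15,25/2 , 13,28,85,94]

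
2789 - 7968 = - 5179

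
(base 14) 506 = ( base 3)1100112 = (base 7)2606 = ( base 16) 3DA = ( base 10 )986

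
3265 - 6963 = - 3698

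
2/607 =2/607 = 0.00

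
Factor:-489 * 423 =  - 3^3 * 47^1*163^1=-  206847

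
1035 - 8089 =-7054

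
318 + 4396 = 4714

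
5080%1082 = 752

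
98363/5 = 98363/5 = 19672.60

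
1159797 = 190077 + 969720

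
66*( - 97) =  - 6402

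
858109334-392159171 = 465950163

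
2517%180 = 177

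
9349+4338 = 13687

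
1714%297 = 229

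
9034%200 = 34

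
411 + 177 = 588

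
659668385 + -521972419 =137695966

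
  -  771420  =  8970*( - 86 )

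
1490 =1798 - 308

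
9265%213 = 106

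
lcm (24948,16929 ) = 474012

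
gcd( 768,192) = 192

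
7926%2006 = 1908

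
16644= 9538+7106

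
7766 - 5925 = 1841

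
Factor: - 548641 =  - 17^1*59^1* 547^1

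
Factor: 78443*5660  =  443987380 = 2^2*5^1 *47^1*  283^1*1669^1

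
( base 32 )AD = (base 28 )BP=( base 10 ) 333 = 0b101001101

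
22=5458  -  5436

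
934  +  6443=7377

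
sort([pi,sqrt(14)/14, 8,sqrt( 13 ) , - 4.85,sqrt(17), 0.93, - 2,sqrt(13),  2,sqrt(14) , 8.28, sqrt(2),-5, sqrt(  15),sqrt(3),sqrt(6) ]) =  [ - 5, - 4.85, - 2, sqrt(14) /14,0.93, sqrt( 2),sqrt( 3), 2,sqrt( 6), pi, sqrt (13), sqrt ( 13), sqrt ( 14 ),sqrt(15 ), sqrt(17), 8 , 8.28 ] 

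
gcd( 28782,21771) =369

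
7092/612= 11 +10/17 = 11.59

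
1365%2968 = 1365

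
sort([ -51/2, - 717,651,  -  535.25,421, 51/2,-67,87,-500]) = [ - 717,-535.25, -500, - 67,  -  51/2,51/2,87,421, 651 ] 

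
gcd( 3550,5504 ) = 2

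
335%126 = 83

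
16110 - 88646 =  - 72536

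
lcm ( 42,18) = 126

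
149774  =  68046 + 81728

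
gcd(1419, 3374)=1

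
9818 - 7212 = 2606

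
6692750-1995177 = 4697573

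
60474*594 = 35921556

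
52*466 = 24232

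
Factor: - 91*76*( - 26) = 2^3 *7^1*13^2*19^1 =179816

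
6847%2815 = 1217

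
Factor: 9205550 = 2^1*5^2*184111^1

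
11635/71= 11635/71 = 163.87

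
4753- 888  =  3865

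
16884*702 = 11852568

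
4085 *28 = 114380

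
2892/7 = 413 + 1/7 =413.14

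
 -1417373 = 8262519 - 9679892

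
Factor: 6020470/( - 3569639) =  - 2^1*5^1*29^( - 1)*123091^( - 1 )*602047^1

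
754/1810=377/905 = 0.42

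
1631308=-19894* ( -82 ) 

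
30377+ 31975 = 62352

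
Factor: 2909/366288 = 2^( - 4)*3^( - 1 )*13^( - 1)*587^ ( - 1)*2909^1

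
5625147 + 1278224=6903371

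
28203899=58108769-29904870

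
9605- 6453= 3152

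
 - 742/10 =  - 371/5 = - 74.20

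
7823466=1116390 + 6707076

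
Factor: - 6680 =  - 2^3*5^1*167^1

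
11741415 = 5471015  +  6270400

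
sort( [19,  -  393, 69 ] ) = [-393,19, 69 ] 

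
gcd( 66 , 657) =3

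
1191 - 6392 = -5201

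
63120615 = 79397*795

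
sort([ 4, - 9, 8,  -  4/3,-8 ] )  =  [ - 9, - 8, - 4/3, 4,8]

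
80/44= 1 + 9/11 = 1.82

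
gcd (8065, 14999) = 1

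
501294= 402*1247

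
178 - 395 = - 217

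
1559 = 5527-3968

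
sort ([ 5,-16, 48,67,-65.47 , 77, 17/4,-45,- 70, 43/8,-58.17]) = [ -70,-65.47, - 58.17,-45, -16,17/4, 5, 43/8,48,67,77 ]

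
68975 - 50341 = 18634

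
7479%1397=494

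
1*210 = 210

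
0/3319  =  0 = 0.00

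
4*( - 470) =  - 1880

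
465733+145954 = 611687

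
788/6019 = 788/6019 = 0.13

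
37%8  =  5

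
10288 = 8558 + 1730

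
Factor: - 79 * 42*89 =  - 2^1*3^1*7^1*79^1*  89^1=- 295302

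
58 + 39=97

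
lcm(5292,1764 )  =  5292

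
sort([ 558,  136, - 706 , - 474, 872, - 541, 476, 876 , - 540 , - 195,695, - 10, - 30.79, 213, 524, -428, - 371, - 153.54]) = [ - 706, - 541, - 540, - 474, - 428, - 371, - 195, - 153.54, - 30.79 , - 10, 136, 213, 476,  524,558, 695, 872, 876] 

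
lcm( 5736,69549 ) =556392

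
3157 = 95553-92396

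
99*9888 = 978912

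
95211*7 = 666477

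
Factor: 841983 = 3^1 * 43^1*61^1*107^1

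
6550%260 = 50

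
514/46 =257/23 = 11.17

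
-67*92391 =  - 6190197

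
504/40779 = 56/4531 = 0.01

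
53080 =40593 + 12487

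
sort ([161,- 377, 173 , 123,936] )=[ - 377,123 , 161,173, 936] 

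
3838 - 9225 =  - 5387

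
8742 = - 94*( - 93 ) 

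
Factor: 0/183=0^1 = 0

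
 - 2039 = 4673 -6712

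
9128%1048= 744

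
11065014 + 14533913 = 25598927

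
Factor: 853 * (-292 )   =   - 2^2*73^1* 853^1 = -249076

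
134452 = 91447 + 43005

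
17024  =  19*896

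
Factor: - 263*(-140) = 2^2*5^1*7^1*263^1 = 36820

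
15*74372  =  1115580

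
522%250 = 22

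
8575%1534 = 905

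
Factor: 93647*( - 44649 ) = -4181244903 = - 3^2*11^2 * 37^1*41^1*2531^1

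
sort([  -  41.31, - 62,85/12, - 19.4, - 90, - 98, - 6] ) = [ - 98, - 90, -62, - 41.31, - 19.4, - 6, 85/12] 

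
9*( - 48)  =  -432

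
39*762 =29718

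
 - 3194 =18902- 22096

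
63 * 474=29862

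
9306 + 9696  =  19002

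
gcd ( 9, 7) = 1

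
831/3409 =831/3409 = 0.24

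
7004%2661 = 1682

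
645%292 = 61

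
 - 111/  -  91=1+ 20/91 = 1.22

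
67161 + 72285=139446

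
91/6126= 91/6126 = 0.01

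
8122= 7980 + 142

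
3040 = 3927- 887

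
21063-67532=- 46469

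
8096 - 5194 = 2902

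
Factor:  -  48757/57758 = -2^( - 1)*28879^ ( - 1)*48757^1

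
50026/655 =76 + 246/655  =  76.38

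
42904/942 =21452/471 = 45.55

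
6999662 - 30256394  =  -23256732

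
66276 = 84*789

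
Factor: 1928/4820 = 2/5 = 2^1* 5^( - 1)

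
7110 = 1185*6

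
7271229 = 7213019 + 58210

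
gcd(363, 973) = 1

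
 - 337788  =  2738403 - 3076191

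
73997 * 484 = 35814548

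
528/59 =528/59 = 8.95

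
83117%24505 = 9602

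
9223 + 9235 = 18458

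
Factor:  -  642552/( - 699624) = 3^ (-2 ) * 79^(-1)*653^1  =  653/711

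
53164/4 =13291 = 13291.00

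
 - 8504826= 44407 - 8549233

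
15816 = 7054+8762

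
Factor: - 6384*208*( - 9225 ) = 12249619200= 2^8*3^3*5^2*7^1 * 13^1* 19^1 * 41^1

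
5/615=1/123 = 0.01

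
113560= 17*6680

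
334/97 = 334/97 =3.44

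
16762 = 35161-18399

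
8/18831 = 8/18831 = 0.00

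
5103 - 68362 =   -  63259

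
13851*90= 1246590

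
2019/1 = 2019 = 2019.00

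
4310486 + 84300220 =88610706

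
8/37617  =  8/37617 = 0.00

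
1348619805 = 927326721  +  421293084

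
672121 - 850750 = -178629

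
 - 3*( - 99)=297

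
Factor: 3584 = 2^9*7^1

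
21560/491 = 43 + 447/491 = 43.91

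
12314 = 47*262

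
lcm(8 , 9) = 72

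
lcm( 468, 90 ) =2340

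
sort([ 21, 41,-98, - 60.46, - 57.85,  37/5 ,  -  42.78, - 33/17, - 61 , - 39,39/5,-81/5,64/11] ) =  [ - 98, - 61, - 60.46,-57.85, - 42.78, -39, - 81/5, - 33/17, 64/11,37/5,39/5, 21, 41 ]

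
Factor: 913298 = 2^1* 456649^1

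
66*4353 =287298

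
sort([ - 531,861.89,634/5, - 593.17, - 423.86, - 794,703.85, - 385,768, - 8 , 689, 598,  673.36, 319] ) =[- 794,- 593.17, - 531, - 423.86, - 385,- 8,634/5,319,598,673.36, 689, 703.85,768,  861.89]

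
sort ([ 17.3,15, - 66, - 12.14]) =[ - 66,-12.14,15,17.3 ] 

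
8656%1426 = 100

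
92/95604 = 23/23901 = 0.00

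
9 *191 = 1719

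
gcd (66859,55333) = 1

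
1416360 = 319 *4440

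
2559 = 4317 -1758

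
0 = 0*90139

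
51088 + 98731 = 149819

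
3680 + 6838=10518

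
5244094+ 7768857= 13012951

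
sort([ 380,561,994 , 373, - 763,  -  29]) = [ - 763,-29,373,380,561, 994 ]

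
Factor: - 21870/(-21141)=30/29=2^1 * 3^1*5^1*29^( - 1) 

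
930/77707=930/77707= 0.01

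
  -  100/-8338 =50/4169=   0.01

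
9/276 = 3/92 = 0.03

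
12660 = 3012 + 9648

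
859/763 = 1 + 96/763 = 1.13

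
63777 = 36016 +27761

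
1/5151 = 1/5151 = 0.00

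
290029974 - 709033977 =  - 419004003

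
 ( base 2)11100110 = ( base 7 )446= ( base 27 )8E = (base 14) 126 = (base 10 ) 230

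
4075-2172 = 1903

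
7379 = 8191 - 812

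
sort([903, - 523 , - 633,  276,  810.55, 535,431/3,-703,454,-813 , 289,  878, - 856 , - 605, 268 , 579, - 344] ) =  [ - 856, - 813,- 703 , - 633, - 605, - 523, - 344,431/3,  268, 276, 289 , 454, 535,579, 810.55,878,  903]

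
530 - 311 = 219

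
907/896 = 907/896 = 1.01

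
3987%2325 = 1662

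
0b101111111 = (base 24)FN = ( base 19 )113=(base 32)bv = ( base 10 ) 383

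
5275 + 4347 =9622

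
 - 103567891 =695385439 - 798953330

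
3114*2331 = 7258734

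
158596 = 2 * 79298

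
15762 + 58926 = 74688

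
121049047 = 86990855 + 34058192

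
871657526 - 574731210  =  296926316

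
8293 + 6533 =14826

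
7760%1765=700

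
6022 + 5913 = 11935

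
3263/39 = 251/3 = 83.67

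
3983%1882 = 219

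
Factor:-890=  - 2^1*5^1*89^1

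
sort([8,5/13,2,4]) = [5/13,2,4,8] 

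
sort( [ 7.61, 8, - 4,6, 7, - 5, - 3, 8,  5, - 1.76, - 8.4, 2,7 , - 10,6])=[ - 10,- 8.4,-5,-4, - 3,-1.76, 2 , 5,  6,  6,  7, 7,7.61, 8 , 8]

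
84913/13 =6531+10/13=6531.77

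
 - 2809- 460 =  - 3269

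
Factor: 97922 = 2^1*11^1 *4451^1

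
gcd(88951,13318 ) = 1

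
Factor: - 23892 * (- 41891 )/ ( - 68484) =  - 83404981/5707= - 11^1 * 13^ (- 1 )*163^1 * 181^1 * 257^1*439^( - 1)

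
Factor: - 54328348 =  - 2^2*71^1*191297^1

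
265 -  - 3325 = 3590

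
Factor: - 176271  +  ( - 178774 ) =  - 5^1*17^1 * 4177^1 = - 355045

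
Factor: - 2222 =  - 2^1  *  11^1*101^1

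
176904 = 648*273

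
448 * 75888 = 33997824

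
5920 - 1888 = 4032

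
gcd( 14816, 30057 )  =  1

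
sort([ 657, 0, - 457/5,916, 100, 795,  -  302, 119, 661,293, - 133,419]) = [  -  302, - 133, - 457/5  ,  0,100, 119,293, 419,657,  661,795,916 ] 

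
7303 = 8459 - 1156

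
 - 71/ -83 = 71/83 = 0.86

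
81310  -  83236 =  - 1926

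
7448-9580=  - 2132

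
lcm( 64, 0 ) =0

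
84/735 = 4/35 =0.11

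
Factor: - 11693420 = -2^2*5^1 * 43^1 * 13597^1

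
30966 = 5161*6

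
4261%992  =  293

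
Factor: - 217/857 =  - 7^1*31^1*857^( - 1 )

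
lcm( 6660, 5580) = 206460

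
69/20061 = 23/6687 = 0.00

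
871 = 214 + 657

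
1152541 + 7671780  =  8824321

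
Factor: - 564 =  - 2^2*3^1*47^1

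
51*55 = 2805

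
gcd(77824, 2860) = 4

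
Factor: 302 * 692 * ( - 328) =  - 68546752 = - 2^6*41^1*151^1*173^1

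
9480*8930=84656400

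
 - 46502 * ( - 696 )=32365392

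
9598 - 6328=3270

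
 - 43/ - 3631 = 43/3631 = 0.01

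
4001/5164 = 4001/5164 = 0.77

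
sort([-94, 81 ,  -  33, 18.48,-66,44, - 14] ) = [-94, - 66, - 33,-14, 18.48, 44,81 ] 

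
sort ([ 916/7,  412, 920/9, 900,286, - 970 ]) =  [ - 970,920/9,916/7,286,412,900] 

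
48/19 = 48/19 = 2.53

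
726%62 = 44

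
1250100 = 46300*27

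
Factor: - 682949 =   -  71^1*9619^1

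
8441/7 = 1205 + 6/7  =  1205.86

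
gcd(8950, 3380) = 10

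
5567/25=5567/25 = 222.68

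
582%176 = 54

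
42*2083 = 87486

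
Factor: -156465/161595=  - 3^( - 2)*7^(-1) * 61^1 =- 61/63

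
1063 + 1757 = 2820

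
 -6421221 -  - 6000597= - 420624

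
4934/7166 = 2467/3583 =0.69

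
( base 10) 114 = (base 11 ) A4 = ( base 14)82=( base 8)162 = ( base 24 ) 4i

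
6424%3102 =220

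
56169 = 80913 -24744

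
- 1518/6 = - 253 = - 253.00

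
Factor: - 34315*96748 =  - 3319907620 = - 2^2 *5^1*19^2*67^1*6863^1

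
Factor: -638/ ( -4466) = 7^( - 1 )  =  1/7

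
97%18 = 7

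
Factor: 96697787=96697787^1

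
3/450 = 1/150 = 0.01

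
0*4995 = 0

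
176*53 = 9328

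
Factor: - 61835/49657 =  - 5^1*17^( - 1) *23^(  -  1)*83^1*127^ (-1) * 149^1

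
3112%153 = 52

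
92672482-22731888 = 69940594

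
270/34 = 7 + 16/17 =7.94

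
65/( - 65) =  -  1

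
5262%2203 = 856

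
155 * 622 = 96410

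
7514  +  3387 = 10901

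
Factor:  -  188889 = - 3^1*79^1*797^1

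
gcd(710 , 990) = 10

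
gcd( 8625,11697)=3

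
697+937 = 1634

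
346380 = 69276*5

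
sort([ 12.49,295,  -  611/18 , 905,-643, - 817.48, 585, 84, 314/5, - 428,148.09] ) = [-817.48,-643, - 428, - 611/18, 12.49,314/5,84,148.09, 295,585,905]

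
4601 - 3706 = 895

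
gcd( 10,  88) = 2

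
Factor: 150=2^1 * 3^1*5^2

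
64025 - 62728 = 1297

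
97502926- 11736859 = 85766067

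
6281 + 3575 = 9856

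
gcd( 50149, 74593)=97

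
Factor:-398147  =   -61^2*107^1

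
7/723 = 7/723 = 0.01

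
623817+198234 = 822051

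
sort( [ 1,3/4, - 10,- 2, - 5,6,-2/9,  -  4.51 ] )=[-10 , - 5, - 4.51, - 2, - 2/9, 3/4,1, 6]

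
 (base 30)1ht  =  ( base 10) 1439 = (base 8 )2637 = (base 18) 47h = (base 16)59F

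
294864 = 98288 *3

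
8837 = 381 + 8456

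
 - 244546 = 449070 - 693616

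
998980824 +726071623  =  1725052447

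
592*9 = 5328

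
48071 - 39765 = 8306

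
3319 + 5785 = 9104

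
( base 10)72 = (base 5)242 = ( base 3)2200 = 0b1001000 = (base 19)3F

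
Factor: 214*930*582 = 115829640= 2^3 * 3^2 * 5^1*31^1*97^1*107^1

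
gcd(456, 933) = 3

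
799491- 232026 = 567465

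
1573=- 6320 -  - 7893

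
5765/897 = 6 + 383/897 =6.43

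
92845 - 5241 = 87604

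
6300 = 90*70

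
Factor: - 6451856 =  - 2^4*403241^1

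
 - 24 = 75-99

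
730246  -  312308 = 417938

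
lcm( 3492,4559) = 164124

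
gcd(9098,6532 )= 2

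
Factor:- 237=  - 3^1 * 79^1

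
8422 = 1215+7207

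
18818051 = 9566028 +9252023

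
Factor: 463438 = 2^1*231719^1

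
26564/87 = 916/3  =  305.33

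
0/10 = 0 = 0.00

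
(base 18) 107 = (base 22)F1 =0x14b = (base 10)331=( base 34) 9P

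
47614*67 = 3190138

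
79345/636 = 79345/636 = 124.76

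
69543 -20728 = 48815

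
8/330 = 4/165 = 0.02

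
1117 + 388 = 1505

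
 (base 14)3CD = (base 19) 229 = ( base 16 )301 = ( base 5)11034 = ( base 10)769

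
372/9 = 41+1/3 = 41.33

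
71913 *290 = 20854770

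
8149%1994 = 173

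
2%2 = 0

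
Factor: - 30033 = -3^2*47^1*71^1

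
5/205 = 1/41 = 0.02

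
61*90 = 5490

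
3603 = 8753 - 5150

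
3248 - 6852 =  - 3604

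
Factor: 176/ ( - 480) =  - 2^( - 1)*3^ ( - 1)*5^( - 1)*  11^1 = - 11/30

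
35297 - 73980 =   -  38683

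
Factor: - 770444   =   - 2^2 *192611^1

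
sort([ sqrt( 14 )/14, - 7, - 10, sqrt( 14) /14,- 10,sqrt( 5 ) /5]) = [-10, - 10,- 7,sqrt(14)/14,sqrt(14 ) /14,sqrt( 5 ) /5] 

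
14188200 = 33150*428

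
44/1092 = 11/273 = 0.04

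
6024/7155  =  2008/2385=0.84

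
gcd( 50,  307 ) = 1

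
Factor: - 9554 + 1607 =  - 7947 = - 3^2*883^1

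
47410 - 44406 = 3004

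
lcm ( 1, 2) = 2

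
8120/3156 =2 + 452/789  =  2.57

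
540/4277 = 540/4277  =  0.13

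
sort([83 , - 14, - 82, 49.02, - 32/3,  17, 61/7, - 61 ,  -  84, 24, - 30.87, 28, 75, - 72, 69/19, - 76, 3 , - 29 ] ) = [ - 84, - 82, - 76,  -  72, - 61, - 30.87, - 29,  -  14,  -  32/3, 3,69/19, 61/7, 17, 24, 28,49.02,75,83] 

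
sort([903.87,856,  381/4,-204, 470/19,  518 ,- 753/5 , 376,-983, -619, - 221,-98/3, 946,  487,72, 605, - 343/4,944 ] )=[-983,-619, - 221,-204, - 753/5,-343/4, - 98/3, 470/19, 72, 381/4,  376,487, 518,605,856,903.87,944,946] 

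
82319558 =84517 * 974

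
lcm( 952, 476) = 952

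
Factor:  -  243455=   - 5^1*23^1*29^1*73^1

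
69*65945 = 4550205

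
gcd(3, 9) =3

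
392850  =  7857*50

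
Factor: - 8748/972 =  - 3^2 = - 9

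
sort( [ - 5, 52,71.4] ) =[-5,52,71.4 ]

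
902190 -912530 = - 10340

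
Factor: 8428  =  2^2*7^2*43^1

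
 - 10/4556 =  - 5/2278 = - 0.00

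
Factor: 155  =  5^1 *31^1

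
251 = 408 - 157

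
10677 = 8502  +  2175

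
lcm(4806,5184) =461376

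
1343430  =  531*2530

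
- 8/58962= - 1 + 29477/29481=- 0.00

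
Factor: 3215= 5^1  *643^1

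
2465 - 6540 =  - 4075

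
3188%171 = 110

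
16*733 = 11728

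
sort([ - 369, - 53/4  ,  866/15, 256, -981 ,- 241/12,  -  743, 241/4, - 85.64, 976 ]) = [ - 981, - 743, - 369, - 85.64, - 241/12, - 53/4, 866/15, 241/4, 256, 976 ]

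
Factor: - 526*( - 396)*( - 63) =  - 13122648 = -2^3*3^4*7^1* 11^1*263^1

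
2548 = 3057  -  509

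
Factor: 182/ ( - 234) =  - 3^( - 2)*7^1=- 7/9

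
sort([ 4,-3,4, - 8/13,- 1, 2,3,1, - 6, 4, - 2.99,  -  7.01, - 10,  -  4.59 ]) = [-10, - 7.01,-6, - 4.59,-3,-2.99,-1,- 8/13, 1, 2, 3,4, 4, 4] 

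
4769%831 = 614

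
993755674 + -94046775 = 899708899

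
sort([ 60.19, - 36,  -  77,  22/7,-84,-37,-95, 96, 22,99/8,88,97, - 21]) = [ - 95,-84, - 77, -37, - 36,  -  21,22/7,99/8,22, 60.19, 88,96, 97]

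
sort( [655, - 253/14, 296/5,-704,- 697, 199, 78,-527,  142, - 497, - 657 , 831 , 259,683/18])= [ - 704 , - 697,-657,-527, - 497, - 253/14, 683/18, 296/5,78, 142,199, 259,655 , 831] 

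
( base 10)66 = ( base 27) 2c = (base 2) 1000010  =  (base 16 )42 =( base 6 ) 150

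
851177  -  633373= 217804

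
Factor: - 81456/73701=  - 27152/24567=- 2^4*3^( - 1 )*19^( - 1)*431^(- 1) * 1697^1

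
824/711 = 1 + 113/711= 1.16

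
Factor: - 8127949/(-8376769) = 89^(-1 )*367^1 * 22147^1 * 94121^(- 1 ) 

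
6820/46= 148 + 6/23 = 148.26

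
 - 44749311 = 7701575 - 52450886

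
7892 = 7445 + 447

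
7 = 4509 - 4502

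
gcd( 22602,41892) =6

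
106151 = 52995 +53156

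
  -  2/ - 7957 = 2/7957 = 0.00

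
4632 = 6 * 772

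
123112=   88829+34283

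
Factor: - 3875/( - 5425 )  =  5/7=5^1*7^( - 1 ) 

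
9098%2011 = 1054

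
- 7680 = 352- 8032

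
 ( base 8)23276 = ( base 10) 9918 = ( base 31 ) a9t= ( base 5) 304133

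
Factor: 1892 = 2^2*11^1*43^1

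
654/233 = 2 + 188/233=2.81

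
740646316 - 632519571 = 108126745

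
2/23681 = 2/23681 = 0.00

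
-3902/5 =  - 3902/5 = - 780.40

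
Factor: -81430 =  - 2^1*5^1*17^1* 479^1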